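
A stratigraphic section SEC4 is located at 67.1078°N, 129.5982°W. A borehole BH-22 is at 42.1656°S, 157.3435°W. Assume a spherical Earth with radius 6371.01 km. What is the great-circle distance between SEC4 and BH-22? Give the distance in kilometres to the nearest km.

12376 km

Δφ = -109.2734°,  Δλ = -27.7453°
a = sin²(Δφ/2) + cos φ₁ cos φ₂ sin²(Δλ/2) = 0.681613
c = 2·arcsin(√a) = 1.942525 rad = 111.2985°
d = R·c = 6371.01 × 1.942525 = 12375.8 km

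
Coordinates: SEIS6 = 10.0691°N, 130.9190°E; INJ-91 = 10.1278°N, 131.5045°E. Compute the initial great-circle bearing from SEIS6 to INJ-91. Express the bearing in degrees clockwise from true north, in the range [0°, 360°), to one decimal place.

Δλ = 0.5855°
y = sin Δλ · cos φ₂ = 0.010059
x = cos φ₁ sin φ₂ − sin φ₁ cos φ₂ cos Δλ = 0.001033
θ = atan2(y, x) = 84.1341° → 84.1341° (mod 360°)

84.1°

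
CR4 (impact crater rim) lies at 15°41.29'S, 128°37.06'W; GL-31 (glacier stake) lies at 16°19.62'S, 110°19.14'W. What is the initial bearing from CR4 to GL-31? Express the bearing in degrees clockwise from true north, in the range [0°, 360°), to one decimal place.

94.6°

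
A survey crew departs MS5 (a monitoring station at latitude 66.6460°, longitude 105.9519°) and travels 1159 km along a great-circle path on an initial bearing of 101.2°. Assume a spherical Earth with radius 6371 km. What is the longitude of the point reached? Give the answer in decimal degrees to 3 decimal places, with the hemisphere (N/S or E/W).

δ = d/R = 1159/6371 = 0.181918 rad
φ₂ = arcsin(sin φ₁ cos δ + cos φ₁ sin δ cos θ)
   = arcsin(0.91807·0.98350 + 0.39641·0.18092·-0.19423) = 62.74706°
λ₂ = λ₁ + atan2(sin θ sin δ cos φ₁, cos δ − sin φ₁ sin φ₂) = 128.75459°

128.755°E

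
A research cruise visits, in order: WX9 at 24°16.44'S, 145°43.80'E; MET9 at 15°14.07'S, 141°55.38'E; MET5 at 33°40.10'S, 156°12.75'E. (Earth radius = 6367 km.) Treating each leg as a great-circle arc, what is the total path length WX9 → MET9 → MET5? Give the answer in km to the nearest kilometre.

WX9: φ = -24.27400°, λ = +145.73000°
MET9: φ = -15.23450°, λ = +141.92300°
MET5: φ = -33.66833°, λ = +156.21250°
WX9→MET9: c = 0.169677 rad, d = 1080.33 km
MET9→MET5: c = 0.392789 rad, d = 2500.89 km
Total = 1080.33 + 2500.89 = 3581.22 km

3581 km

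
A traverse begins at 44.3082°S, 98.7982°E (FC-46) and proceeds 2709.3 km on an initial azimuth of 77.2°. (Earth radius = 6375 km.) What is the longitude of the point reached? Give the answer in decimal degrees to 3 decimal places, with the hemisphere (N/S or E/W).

128.123°E

δ = d/R = 2709.3/6375 = 0.424988 rad
φ₂ = arcsin(sin φ₁ cos δ + cos φ₁ sin δ cos θ)
   = arcsin(-0.69852·0.91104 + 0.71559·0.41231·0.22155) = -34.82090°
λ₂ = λ₁ + atan2(sin θ sin δ cos φ₁, cos δ − sin φ₁ sin φ₂) = 128.12300°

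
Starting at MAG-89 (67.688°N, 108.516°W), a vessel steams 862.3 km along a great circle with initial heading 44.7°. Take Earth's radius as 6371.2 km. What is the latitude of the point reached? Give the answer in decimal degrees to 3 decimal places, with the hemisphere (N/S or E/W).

72.379°N

δ = d/R = 862.3/6371.2 = 0.135343 rad
φ₂ = arcsin(sin φ₁ cos δ + cos φ₁ sin δ cos θ)
   = arcsin(0.92513·0.99086 + 0.37965·0.13493·0.71080) = 72.37935°
λ₂ = λ₁ + atan2(sin θ sin δ cos φ₁, cos δ − sin φ₁ sin φ₂) = -90.24396°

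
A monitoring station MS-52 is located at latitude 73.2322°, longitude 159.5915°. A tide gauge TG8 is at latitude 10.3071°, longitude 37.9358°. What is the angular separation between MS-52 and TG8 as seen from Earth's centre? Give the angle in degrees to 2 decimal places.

Δφ = -62.9251°,  Δλ = -121.6557°
a = sin²(Δφ/2) + cos φ₁ cos φ₂ sin²(Δλ/2) = 0.488823
c = 2·arcsin(√a) = 1.548440 rad = 88.7191°

88.72°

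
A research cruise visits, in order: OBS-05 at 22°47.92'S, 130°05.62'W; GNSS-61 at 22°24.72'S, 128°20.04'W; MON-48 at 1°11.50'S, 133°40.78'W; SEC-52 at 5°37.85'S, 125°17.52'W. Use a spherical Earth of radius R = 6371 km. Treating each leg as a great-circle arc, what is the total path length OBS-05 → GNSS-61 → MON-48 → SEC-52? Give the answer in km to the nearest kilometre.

OBS-05: φ = -22.79867°, λ = -130.09367°
GNSS-61: φ = -22.41200°, λ = -128.33400°
MON-48: φ = -1.19167°, λ = -133.67967°
SEC-52: φ = -5.63083°, λ = -125.29200°
OBS-05→GNSS-61: c = 0.029144 rad, d = 185.68 km
GNSS-61→MON-48: c = 0.381316 rad, d = 2429.37 km
MON-48→SEC-52: c = 0.165369 rad, d = 1053.56 km
Total = 185.68 + 2429.37 + 1053.56 = 3668.61 km

3669 km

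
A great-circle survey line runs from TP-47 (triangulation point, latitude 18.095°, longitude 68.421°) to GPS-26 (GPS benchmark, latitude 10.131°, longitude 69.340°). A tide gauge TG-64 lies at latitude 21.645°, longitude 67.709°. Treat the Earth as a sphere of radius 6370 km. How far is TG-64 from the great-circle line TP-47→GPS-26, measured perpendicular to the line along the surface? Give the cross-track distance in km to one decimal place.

28.4 km

δ₁₃ = central angle TP-47→TG-64 = 0.063051 rad  (haversine)
θ₁₃ = bearing TP-47→TG-64 = 349.437°,  θ₁₂ = bearing TP-47→GPS-26 = 173.497°
dₓₜ = R·arcsin(sin δ₁₃ · sin(θ₁₃ − θ₁₂)) = 6370·arcsin(0.06301·sin(175.940°)) = 28.414 km
|dₓₜ| = 28.414 km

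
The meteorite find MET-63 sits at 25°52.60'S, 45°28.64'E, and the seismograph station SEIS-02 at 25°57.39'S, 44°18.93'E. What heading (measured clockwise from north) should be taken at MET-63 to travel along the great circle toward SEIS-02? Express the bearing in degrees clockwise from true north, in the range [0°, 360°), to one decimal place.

MET-63: φ = -25.87667°, λ = +45.47733°
SEIS-02: φ = -25.95650°, λ = +44.31550°
Δλ = -1.1618°
y = sin Δλ · cos φ₂ = -0.018231
x = cos φ₁ sin φ₂ − sin φ₁ cos φ₂ cos Δλ = -0.001474
θ = atan2(y, x) = -94.6225° → 265.3775° (mod 360°)

265.4°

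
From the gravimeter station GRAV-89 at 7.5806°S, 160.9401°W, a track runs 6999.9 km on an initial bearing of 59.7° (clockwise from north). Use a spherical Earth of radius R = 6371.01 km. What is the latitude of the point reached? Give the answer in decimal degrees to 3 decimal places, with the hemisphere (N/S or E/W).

δ = d/R = 6999.9/6371.01 = 1.098711 rad
φ₂ = arcsin(sin φ₁ cos δ + cos φ₁ sin δ cos θ)
   = arcsin(-0.13192·0.45474 + 0.99126·0.89062·0.50453) = 22.67019°
λ₂ = λ₁ + atan2(sin θ sin δ cos φ₁, cos δ − sin φ₁ sin φ₂) = -104.49627°

22.670°N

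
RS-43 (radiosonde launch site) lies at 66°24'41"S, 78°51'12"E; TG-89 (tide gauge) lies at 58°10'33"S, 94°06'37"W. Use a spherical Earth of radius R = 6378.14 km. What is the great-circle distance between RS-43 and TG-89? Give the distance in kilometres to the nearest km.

6156 km

RS-43: φ = -66.41139°, λ = +78.85333°
TG-89: φ = -58.17583°, λ = -94.11028°
Δφ = 8.2356°,  Δλ = -172.9636°
a = sin²(Δφ/2) + cos φ₁ cos φ₂ sin²(Δλ/2) = 0.215375
c = 2·arcsin(√a) = 0.965204 rad = 55.3021°
d = R·c = 6378.14 × 0.965204 = 6156.2 km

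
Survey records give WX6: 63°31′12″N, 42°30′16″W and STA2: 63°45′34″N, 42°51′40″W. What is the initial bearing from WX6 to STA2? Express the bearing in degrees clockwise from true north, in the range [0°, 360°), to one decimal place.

326.7°

WX6: φ = +63.52000°, λ = -42.50444°
STA2: φ = +63.75944°, λ = -42.86111°
Δλ = -0.3567°
y = sin Δλ · cos φ₂ = -0.002752
x = cos φ₁ sin φ₂ − sin φ₁ cos φ₂ cos Δλ = 0.004187
θ = atan2(y, x) = -33.3204° → 326.6796° (mod 360°)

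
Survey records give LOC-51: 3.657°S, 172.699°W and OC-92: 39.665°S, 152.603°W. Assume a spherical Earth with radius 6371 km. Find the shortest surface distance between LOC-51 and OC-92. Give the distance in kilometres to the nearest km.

4486 km

Δφ = -36.0080°,  Δλ = 20.0960°
a = sin²(Δφ/2) + cos φ₁ cos φ₂ sin²(Δλ/2) = 0.118918
c = 2·arcsin(√a) = 0.704147 rad = 40.3446°
d = R·c = 6371 × 0.704147 = 4486.1 km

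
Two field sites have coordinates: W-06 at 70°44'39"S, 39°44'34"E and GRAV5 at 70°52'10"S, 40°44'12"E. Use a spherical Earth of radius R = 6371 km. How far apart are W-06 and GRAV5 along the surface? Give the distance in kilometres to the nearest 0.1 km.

38.9 km

W-06: φ = -70.74417°, λ = +39.74278°
GRAV5: φ = -70.86944°, λ = +40.73667°
Δφ = -0.1253°,  Δλ = 0.9939°
a = sin²(Δφ/2) + cos φ₁ cos φ₂ sin²(Δλ/2) = 0.000009
c = 2·arcsin(√a) = 0.006107 rad = 0.3499°
d = R·c = 6371 × 0.006107 = 38.9 km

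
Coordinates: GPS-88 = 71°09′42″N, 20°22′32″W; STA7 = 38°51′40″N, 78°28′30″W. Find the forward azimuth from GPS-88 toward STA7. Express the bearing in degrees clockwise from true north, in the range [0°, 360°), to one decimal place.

254.2°

GPS-88: φ = +71.16167°, λ = -20.37556°
STA7: φ = +38.86111°, λ = -78.47500°
Δλ = -58.0994°
y = sin Δλ · cos φ₂ = -0.661064
x = cos φ₁ sin φ₂ − sin φ₁ cos φ₂ cos Δλ = -0.186845
θ = atan2(y, x) = -105.7826° → 254.2174° (mod 360°)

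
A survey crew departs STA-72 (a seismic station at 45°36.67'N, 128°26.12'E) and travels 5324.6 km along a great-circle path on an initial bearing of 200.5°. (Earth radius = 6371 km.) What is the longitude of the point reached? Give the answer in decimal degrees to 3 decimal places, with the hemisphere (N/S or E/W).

STA-72: φ = +45.61117°, λ = +128.43533°
δ = d/R = 5324.6/6371 = 0.835756 rad
φ₂ = arcsin(sin φ₁ cos δ + cos φ₁ sin δ cos θ)
   = arcsin(0.71461·0.67062 + 0.69952·0.74180·-0.93667) = -0.39070°
λ₂ = λ₁ + atan2(sin θ sin δ cos φ₁, cos δ − sin φ₁ sin φ₂) = 113.37767°

113.378°E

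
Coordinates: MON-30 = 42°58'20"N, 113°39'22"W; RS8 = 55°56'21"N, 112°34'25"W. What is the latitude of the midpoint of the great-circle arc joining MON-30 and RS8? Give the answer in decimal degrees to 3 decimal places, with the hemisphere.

MON-30: φ = +42.97222°, λ = -113.65611°
RS8: φ = +55.93917°, λ = -112.57361°
Bx = cos φ₂ cos Δλ = 0.559973,  By = cos φ₂ sin Δλ = 0.010581
φₘ = atan2(sin φ₁ + sin φ₂, √((cos φ₁ + Bx)² + By²)) = 49.45693°
λₘ = λ₁ + atan2(By, cos φ₁ + Bx) = -113.18677°

49.457°N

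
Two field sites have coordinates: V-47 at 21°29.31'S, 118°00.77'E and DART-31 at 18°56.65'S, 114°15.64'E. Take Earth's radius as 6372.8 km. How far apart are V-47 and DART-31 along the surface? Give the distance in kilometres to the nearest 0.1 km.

V-47: φ = -21.48850°, λ = +118.01283°
DART-31: φ = -18.94417°, λ = +114.26067°
Δφ = 2.5443°,  Δλ = -3.7522°
a = sin²(Δφ/2) + cos φ₁ cos φ₂ sin²(Δλ/2) = 0.001436
c = 2·arcsin(√a) = 0.075812 rad = 4.3437°
d = R·c = 6372.8 × 0.075812 = 483.1 km

483.1 km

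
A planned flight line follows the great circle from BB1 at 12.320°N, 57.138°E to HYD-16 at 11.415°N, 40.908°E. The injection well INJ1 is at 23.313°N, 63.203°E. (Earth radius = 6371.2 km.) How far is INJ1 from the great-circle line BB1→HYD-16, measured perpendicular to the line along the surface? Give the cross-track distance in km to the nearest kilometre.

δ₁₃ = central angle BB1→INJ1 = 0.216625 rad  (haversine)
θ₁₃ = bearing BB1→INJ1 = 26.836°,  θ₁₂ = bearing BB1→HYD-16 = 268.440°
dₓₜ = R·arcsin(sin δ₁₃ · sin(θ₁₃ − θ₁₂)) = 6371.2·arcsin(0.21493·sin(-241.604°)) = 1211.923 km
|dₓₜ| = 1211.923 km

1212 km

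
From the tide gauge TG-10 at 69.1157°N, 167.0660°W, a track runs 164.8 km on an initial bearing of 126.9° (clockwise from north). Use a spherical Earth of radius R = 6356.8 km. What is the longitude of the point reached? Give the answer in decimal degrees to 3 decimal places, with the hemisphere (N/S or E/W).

163.867°W

δ = d/R = 164.8/6356.8 = 0.025925 rad
φ₂ = arcsin(sin φ₁ cos δ + cos φ₁ sin δ cos θ)
   = arcsin(0.93430·0.99966 + 0.35648·0.02592·-0.60042) = 68.19291°
λ₂ = λ₁ + atan2(sin θ sin δ cos φ₁, cos δ − sin φ₁ sin φ₂) = -163.86712°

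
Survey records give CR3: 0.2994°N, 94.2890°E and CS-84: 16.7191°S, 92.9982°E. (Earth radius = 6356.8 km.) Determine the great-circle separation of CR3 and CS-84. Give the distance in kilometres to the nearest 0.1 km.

1893.4 km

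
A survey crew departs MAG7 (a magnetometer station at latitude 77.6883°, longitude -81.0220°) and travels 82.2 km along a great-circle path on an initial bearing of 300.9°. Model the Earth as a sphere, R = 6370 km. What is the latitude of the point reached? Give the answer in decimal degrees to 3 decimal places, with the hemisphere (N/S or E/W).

δ = d/R = 82.2/6370 = 0.012904 rad
φ₂ = arcsin(sin φ₁ cos δ + cos φ₁ sin δ cos θ)
   = arcsin(0.97700·0.99992 + 0.21323·0.01290·0.51354) = 78.05140°
λ₂ = λ₁ + atan2(sin θ sin δ cos φ₁, cos δ − sin φ₁ sin φ₂) = -84.08769°

78.051°N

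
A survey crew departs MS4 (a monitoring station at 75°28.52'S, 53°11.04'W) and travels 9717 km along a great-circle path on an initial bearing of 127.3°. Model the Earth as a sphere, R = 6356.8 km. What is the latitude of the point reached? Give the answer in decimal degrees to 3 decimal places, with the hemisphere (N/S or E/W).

11.109°S

MS4: φ = -75.47533°, λ = -53.18400°
δ = d/R = 9717/6356.8 = 1.528599 rad
φ₂ = arcsin(sin φ₁ cos δ + cos φ₁ sin δ cos θ)
   = arcsin(-0.96804·0.04218 + 0.25080·0.99911·-0.60599) = -11.10928°
λ₂ = λ₁ + atan2(sin θ sin δ cos φ₁, cos δ − sin φ₁ sin φ₂) = 72.72568°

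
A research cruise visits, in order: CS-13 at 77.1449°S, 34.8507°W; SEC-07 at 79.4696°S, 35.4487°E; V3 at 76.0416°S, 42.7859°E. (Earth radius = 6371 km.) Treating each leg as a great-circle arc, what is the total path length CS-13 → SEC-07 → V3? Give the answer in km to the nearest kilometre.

CS-13→SEC-07: c = 0.236248 rad, d = 1505.13 km
SEC-07→V3: c = 0.065590 rad, d = 417.87 km
Total = 1505.13 + 417.87 = 1923.01 km

1923 km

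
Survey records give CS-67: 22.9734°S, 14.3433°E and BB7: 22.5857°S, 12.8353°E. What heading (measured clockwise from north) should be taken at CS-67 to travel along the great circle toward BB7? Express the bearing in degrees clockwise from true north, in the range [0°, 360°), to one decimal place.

285.3°

Δλ = -1.5080°
y = sin Δλ · cos φ₂ = -0.024298
x = cos φ₁ sin φ₂ − sin φ₁ cos φ₂ cos Δλ = 0.006642
θ = atan2(y, x) = -74.7120° → 285.2880° (mod 360°)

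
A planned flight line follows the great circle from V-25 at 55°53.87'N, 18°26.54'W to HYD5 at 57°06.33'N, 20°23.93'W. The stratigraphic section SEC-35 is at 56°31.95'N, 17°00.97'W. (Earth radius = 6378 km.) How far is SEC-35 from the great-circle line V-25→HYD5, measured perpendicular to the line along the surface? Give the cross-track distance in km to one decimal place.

V-25: φ = +55.89783°, λ = -18.44233°
HYD5: φ = +57.10550°, λ = -20.39883°
SEC-35: φ = +56.53250°, λ = -17.01617°
δ₁₃ = central angle V-25→SEC-35 = 0.017727 rad  (haversine)
θ₁₃ = bearing V-25→SEC-35 = 50.739°,  θ₁₂ = bearing V-25→HYD5 = 319.012°
dₓₜ = R·arcsin(sin δ₁₃ · sin(θ₁₃ − θ₁₂)) = 6378·arcsin(0.01773·sin(-268.272°)) = 113.015 km
|dₓₜ| = 113.015 km

113.0 km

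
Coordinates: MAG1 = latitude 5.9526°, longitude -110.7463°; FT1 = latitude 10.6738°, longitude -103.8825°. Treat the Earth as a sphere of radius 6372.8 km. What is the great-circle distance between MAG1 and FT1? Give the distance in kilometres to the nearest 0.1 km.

Δφ = 4.7212°,  Δλ = 6.8638°
a = sin²(Δφ/2) + cos φ₁ cos φ₂ sin²(Δλ/2) = 0.005199
c = 2·arcsin(√a) = 0.144333 rad = 8.2697°
d = R·c = 6372.8 × 0.144333 = 919.8 km

919.8 km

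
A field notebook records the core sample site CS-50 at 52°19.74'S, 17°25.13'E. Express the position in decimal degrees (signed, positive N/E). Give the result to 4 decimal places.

-52.3290°, +17.4188°

lat: 52.3290° S → -52.3290°
lon: 17.4188° E → +17.4188°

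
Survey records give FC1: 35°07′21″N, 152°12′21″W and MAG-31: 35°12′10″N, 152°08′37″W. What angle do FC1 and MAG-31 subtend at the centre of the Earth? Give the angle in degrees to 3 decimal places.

FC1: φ = +35.12250°, λ = -152.20583°
MAG-31: φ = +35.20278°, λ = -152.14361°
Δφ = 0.0803°,  Δλ = 0.0622°
a = sin²(Δφ/2) + cos φ₁ cos φ₂ sin²(Δλ/2) = 0.000001
c = 2·arcsin(√a) = 0.001659 rad = 0.0950°

0.095°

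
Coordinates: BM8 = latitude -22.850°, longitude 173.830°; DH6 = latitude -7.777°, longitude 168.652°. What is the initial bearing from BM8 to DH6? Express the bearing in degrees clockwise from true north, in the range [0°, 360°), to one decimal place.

Δλ = -5.1780°
y = sin Δλ · cos φ₂ = -0.089420
x = cos φ₁ sin φ₂ − sin φ₁ cos φ₂ cos Δλ = 0.258479
θ = atan2(y, x) = -19.0829° → 340.9171° (mod 360°)

340.9°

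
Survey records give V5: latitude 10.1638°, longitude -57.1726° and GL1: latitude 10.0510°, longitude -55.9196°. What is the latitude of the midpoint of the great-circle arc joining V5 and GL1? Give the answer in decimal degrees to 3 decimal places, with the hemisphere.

10.108°N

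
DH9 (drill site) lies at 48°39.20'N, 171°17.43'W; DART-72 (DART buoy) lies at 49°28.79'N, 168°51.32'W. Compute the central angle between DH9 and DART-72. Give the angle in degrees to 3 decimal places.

1.797°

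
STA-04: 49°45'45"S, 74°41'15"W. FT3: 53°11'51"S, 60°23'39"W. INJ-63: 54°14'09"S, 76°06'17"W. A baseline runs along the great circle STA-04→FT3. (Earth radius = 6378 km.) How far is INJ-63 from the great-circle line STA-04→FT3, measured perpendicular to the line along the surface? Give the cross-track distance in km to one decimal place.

487.3 km

STA-04: φ = -49.76250°, λ = -74.68750°
FT3: φ = -53.19750°, λ = -60.39417°
INJ-63: φ = -54.23583°, λ = -76.10472°
δ₁₃ = central angle STA-04→INJ-63 = 0.079541 rad  (haversine)
θ₁₃ = bearing STA-04→INJ-63 = 190.482°,  θ₁₂ = bearing STA-04→FT3 = 116.603°
dₓₜ = R·arcsin(sin δ₁₃ · sin(θ₁₃ − θ₁₂)) = 6378·arcsin(0.07946·sin(73.879°)) = 487.325 km
|dₓₜ| = 487.325 km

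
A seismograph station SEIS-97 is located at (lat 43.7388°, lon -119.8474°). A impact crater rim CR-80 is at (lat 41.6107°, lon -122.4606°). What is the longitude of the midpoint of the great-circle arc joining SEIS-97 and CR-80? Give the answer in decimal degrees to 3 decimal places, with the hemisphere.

Bx = cos φ₂ cos Δλ = 0.746897,  By = cos φ₂ sin Δλ = -0.034089
φₘ = atan2(sin φ₁ + sin φ₂, √((cos φ₁ + Bx)² + By²)) = 42.68217°
λₘ = λ₁ + atan2(By, cos φ₁ + Bx) = -121.17638°

121.176°W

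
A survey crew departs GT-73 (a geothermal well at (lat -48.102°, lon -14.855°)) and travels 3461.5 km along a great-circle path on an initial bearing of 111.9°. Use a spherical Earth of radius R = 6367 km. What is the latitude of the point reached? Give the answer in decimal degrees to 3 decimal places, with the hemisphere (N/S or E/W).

δ = d/R = 3461.5/6367 = 0.543663 rad
φ₂ = arcsin(sin φ₁ cos δ + cos φ₁ sin δ cos θ)
   = arcsin(-0.74433·0.85582 + 0.66781·0.51727·-0.37299) = -49.98366°
λ₂ = λ₁ + atan2(sin θ sin δ cos φ₁, cos δ − sin φ₁ sin φ₂) = 33.42527°

49.984°S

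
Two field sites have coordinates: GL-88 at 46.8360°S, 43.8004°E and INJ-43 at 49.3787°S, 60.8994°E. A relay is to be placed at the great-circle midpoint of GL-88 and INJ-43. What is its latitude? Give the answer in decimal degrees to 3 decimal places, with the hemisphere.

48.425°S

Bx = cos φ₂ cos Δλ = 0.622279,  By = cos φ₂ sin Δλ = 0.191426
φₘ = atan2(sin φ₁ + sin φ₂, √((cos φ₁ + Bx)² + By²)) = -48.42520°
λₘ = λ₁ + atan2(By, cos φ₁ + Bx) = 52.13680°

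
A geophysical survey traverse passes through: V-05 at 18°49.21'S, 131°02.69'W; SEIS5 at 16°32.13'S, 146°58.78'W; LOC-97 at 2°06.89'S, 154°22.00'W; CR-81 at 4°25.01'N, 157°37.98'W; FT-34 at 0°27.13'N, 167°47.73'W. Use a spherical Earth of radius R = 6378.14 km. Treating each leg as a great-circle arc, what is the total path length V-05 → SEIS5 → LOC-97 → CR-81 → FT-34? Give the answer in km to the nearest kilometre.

V-05: φ = -18.82017°, λ = -131.04483°
SEIS5: φ = -16.53550°, λ = -146.97967°
LOC-97: φ = -2.11483°, λ = -154.36667°
CR-81: φ = +4.41683°, λ = -157.63300°
FT-34: φ = +0.45217°, λ = -167.79550°
V-05→SEIS5: c = 0.267865 rad, d = 1708.48 km
SEIS5→LOC-97: c = 0.281850 rad, d = 1797.68 km
LOC-97→CR-81: c = 0.127440 rad, d = 812.83 km
CR-81→FT-34: c = 0.190206 rad, d = 1213.16 km
Total = 1708.48 + 1797.68 + 812.83 + 1213.16 = 5532.15 km

5532 km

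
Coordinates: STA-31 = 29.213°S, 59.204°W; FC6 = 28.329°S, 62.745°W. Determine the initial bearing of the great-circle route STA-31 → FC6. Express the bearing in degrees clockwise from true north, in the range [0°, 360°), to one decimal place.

285.0°

Δλ = -3.5410°
y = sin Δλ · cos φ₂ = -0.054366
x = cos φ₁ sin φ₂ − sin φ₁ cos φ₂ cos Δλ = 0.014608
θ = atan2(y, x) = -74.9601° → 285.0399° (mod 360°)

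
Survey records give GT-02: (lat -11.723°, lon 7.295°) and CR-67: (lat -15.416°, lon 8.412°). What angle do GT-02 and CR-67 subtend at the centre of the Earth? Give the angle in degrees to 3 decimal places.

3.849°

Δφ = -3.6930°,  Δλ = 1.1170°
a = sin²(Δφ/2) + cos φ₁ cos φ₂ sin²(Δλ/2) = 0.001128
c = 2·arcsin(√a) = 0.067182 rad = 3.8493°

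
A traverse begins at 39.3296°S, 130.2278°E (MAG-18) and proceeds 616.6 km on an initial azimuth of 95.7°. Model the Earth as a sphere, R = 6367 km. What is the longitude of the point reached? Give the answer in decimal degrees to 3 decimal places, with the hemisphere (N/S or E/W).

δ = d/R = 616.6/6367 = 0.096843 rad
φ₂ = arcsin(sin φ₁ cos δ + cos φ₁ sin δ cos θ)
   = arcsin(-0.63378·0.99531 + 0.77351·0.09669·-0.09932) = -39.66065°
λ₂ = λ₁ + atan2(sin θ sin δ cos φ₁, cos δ − sin φ₁ sin φ₂) = 137.40735°

137.407°E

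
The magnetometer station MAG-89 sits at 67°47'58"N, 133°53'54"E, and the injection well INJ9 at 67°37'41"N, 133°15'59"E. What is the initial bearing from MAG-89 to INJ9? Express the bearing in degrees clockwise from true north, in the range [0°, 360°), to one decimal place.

234.7°

MAG-89: φ = +67.79944°, λ = +133.89833°
INJ9: φ = +67.62806°, λ = +133.26639°
Δλ = -0.6319°
y = sin Δλ · cos φ₂ = -0.004198
x = cos φ₁ sin φ₂ − sin φ₁ cos φ₂ cos Δλ = -0.002970
θ = atan2(y, x) = -125.2778° → 234.7222° (mod 360°)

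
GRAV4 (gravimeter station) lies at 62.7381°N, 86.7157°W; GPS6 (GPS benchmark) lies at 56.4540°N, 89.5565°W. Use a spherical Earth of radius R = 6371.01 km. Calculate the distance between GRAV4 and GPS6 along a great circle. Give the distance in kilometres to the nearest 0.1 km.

716.6 km

Δφ = -6.2841°,  Δλ = -2.8408°
a = sin²(Δφ/2) + cos φ₁ cos φ₂ sin²(Δλ/2) = 0.003160
c = 2·arcsin(√a) = 0.112484 rad = 6.4449°
d = R·c = 6371.01 × 0.112484 = 716.6 km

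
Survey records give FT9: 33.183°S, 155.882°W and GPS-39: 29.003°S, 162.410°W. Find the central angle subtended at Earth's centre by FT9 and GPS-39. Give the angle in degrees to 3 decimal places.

6.977°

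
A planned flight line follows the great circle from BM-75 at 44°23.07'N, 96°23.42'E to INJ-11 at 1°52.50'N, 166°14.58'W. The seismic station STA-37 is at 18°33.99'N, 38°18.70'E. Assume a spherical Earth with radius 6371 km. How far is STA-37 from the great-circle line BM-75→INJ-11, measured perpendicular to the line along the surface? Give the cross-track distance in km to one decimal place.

198.2 km

BM-75: φ = +44.38450°, λ = +96.39033°
INJ-11: φ = +1.87500°, λ = -166.24300°
STA-37: φ = +18.56650°, λ = +38.31167°
δ₁₃ = central angle BM-75→STA-37 = 0.950927 rad  (haversine)
θ₁₃ = bearing BM-75→STA-37 = 261.305°,  θ₁₂ = bearing BM-75→INJ-11 = 83.495°
dₓₜ = R·arcsin(sin δ₁₃ · sin(θ₁₃ − θ₁₂)) = 6371·arcsin(0.81395·sin(177.810°)) = 198.192 km
|dₓₜ| = 198.192 km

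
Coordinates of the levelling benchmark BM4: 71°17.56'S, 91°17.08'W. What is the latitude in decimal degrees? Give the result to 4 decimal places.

71.2927°S

71° + 17.56′/60 = 71 + 0.29267 = 71.2927°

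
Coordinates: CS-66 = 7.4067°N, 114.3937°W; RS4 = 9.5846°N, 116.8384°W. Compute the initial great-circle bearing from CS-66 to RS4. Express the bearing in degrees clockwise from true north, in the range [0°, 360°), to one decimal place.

Δλ = -2.4447°
y = sin Δλ · cos φ₂ = -0.042060
x = cos φ₁ sin φ₂ − sin φ₁ cos φ₂ cos Δλ = 0.038118
θ = atan2(y, x) = -47.8145° → 312.1855° (mod 360°)

312.2°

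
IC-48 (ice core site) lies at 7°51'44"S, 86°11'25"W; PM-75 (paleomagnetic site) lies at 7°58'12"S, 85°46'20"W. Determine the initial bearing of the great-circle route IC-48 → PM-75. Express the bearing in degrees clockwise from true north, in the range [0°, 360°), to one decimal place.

104.6°

IC-48: φ = -7.86222°, λ = -86.19028°
PM-75: φ = -7.97000°, λ = -85.77222°
Δλ = 0.4181°
y = sin Δλ · cos φ₂ = 0.007226
x = cos φ₁ sin φ₂ − sin φ₁ cos φ₂ cos Δλ = -0.001885
θ = atan2(y, x) = 104.6184° → 104.6184° (mod 360°)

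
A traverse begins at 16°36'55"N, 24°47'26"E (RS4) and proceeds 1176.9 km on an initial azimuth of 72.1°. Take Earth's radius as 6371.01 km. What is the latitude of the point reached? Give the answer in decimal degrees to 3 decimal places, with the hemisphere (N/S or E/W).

19.583°N

RS4: φ = +16.61528°, λ = +24.79056°
δ = d/R = 1176.9/6371.01 = 0.184727 rad
φ₂ = arcsin(sin φ₁ cos δ + cos φ₁ sin δ cos θ)
   = arcsin(0.28594·0.98299 + 0.95825·0.18368·0.30736) = 19.58328°
λ₂ = λ₁ + atan2(sin θ sin δ cos φ₁, cos δ − sin φ₁ sin φ₂) = 35.48193°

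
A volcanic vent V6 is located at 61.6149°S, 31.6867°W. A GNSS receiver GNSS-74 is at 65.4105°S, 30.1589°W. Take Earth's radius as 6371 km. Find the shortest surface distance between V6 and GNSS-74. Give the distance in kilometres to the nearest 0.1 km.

Δφ = -3.7956°,  Δλ = 1.5278°
a = sin²(Δφ/2) + cos φ₁ cos φ₂ sin²(Δλ/2) = 0.001132
c = 2·arcsin(√a) = 0.067300 rad = 3.8560°
d = R·c = 6371 × 0.067300 = 428.8 km

428.8 km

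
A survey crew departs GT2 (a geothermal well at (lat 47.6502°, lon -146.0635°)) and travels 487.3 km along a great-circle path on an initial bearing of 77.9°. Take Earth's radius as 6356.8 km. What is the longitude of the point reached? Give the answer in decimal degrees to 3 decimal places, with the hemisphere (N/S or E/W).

139.589°W

δ = d/R = 487.3/6356.8 = 0.076658 rad
φ₂ = arcsin(sin φ₁ cos δ + cos φ₁ sin δ cos θ)
   = arcsin(0.73905·0.99706 + 0.67366·0.07658·0.20962) = 48.39065°
λ₂ = λ₁ + atan2(sin θ sin δ cos φ₁, cos δ − sin φ₁ sin φ₂) = -139.58875°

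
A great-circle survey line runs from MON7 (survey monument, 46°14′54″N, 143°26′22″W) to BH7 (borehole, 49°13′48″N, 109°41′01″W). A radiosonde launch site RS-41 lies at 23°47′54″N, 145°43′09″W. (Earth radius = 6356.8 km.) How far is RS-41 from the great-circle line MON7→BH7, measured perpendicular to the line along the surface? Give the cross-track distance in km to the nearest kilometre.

2247 km

MON7: φ = +46.24833°, λ = -143.43944°
BH7: φ = +49.23000°, λ = -109.68361°
RS-41: φ = +23.79833°, λ = -145.71917°
δ₁₃ = central angle MON7→RS-41 = 0.393136 rad  (haversine)
θ₁₃ = bearing MON7→RS-41 = 185.452°,  θ₁₂ = bearing MON7→BH7 = 70.074°
dₓₜ = R·arcsin(sin δ₁₃ · sin(θ₁₃ − θ₁₂)) = 6356.8·arcsin(0.38309·sin(115.378°)) = 2246.691 km
|dₓₜ| = 2246.691 km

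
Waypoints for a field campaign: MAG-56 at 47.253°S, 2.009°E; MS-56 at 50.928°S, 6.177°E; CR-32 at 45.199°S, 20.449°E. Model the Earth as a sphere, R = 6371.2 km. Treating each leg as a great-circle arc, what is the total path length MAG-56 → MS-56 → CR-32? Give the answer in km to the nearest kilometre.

1743 km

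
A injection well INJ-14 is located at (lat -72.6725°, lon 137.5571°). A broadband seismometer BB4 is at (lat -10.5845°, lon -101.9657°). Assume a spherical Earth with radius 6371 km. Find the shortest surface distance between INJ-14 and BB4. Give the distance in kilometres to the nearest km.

9836 km

Δφ = 62.0880°,  Δλ = 120.4772°
a = sin²(Δφ/2) + cos φ₁ cos φ₂ sin²(Δλ/2) = 0.486570
c = 2·arcsin(√a) = 1.543933 rad = 88.4608°
d = R·c = 6371 × 1.543933 = 9836.4 km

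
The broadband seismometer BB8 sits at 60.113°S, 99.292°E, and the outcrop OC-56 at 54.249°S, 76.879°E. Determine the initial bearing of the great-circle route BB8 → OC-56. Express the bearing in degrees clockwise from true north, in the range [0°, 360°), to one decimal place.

Δλ = -22.4130°
y = sin Δλ · cos φ₂ = -0.222768
x = cos φ₁ sin φ₂ − sin φ₁ cos φ₂ cos Δλ = 0.063902
θ = atan2(y, x) = -73.9943° → 286.0057° (mod 360°)

286.0°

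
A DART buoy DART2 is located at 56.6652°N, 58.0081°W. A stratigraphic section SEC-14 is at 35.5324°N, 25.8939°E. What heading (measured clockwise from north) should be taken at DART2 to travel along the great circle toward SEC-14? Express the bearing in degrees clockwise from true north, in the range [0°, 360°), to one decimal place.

Δλ = 83.9020°
y = sin Δλ · cos φ₂ = 0.809182
x = cos φ₁ sin φ₂ − sin φ₁ cos φ₂ cos Δλ = 0.247142
θ = atan2(y, x) = 73.0162° → 73.0162° (mod 360°)

73.0°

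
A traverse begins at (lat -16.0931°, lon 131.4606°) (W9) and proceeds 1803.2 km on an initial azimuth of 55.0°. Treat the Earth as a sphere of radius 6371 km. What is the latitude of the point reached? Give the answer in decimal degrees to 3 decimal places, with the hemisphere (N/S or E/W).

δ = d/R = 1803.2/6371 = 0.283032 rad
φ₂ = arcsin(sin φ₁ cos δ + cos φ₁ sin δ cos θ)
   = arcsin(-0.27720·0.96021 + 0.96081·0.27927·0.57358) = -6.44591°
λ₂ = λ₁ + atan2(sin θ sin δ cos φ₁, cos δ − sin φ₁ sin φ₂) = 144.77056°

6.446°S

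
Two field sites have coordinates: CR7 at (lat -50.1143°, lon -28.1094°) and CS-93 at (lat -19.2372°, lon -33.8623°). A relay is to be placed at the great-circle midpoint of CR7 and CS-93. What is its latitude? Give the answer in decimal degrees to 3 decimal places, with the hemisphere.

Bx = cos φ₂ cos Δλ = 0.939407,  By = cos φ₂ sin Δλ = -0.094641
φₘ = atan2(sin φ₁ + sin φ₂, √((cos φ₁ + Bx)² + By²)) = -34.70832°
λₘ = λ₁ + atan2(By, cos φ₁ + Bx) = -31.53586°

34.708°S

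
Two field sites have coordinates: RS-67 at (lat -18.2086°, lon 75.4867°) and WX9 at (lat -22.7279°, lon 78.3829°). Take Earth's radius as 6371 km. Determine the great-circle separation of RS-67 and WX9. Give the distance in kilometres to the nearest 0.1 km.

586.1 km

Δφ = -4.5193°,  Δλ = 2.8962°
a = sin²(Δφ/2) + cos φ₁ cos φ₂ sin²(Δλ/2) = 0.002114
c = 2·arcsin(√a) = 0.091992 rad = 5.2707°
d = R·c = 6371 × 0.091992 = 586.1 km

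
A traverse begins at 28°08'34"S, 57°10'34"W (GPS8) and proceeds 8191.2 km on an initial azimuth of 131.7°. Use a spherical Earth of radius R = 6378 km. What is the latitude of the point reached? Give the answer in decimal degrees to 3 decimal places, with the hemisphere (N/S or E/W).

44.104°S

GPS8: φ = -28.14278°, λ = -57.17611°
δ = d/R = 8191.2/6378 = 1.284290 rad
φ₂ = arcsin(sin φ₁ cos δ + cos φ₁ sin δ cos θ)
   = arcsin(-0.47167·0.28260 + 0.88177·0.95924·-0.66523) = -44.10440°
λ₂ = λ₁ + atan2(sin θ sin δ cos φ₁, cos δ − sin φ₁ sin φ₂) = 36.95962°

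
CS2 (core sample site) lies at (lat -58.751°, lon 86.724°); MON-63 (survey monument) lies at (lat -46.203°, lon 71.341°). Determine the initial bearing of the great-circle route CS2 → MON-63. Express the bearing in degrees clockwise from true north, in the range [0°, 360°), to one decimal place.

Δλ = -15.3830°
y = sin Δλ · cos φ₂ = -0.183595
x = cos φ₁ sin φ₂ − sin φ₁ cos φ₂ cos Δλ = 0.196059
θ = atan2(y, x) = -43.1196° → 316.8804° (mod 360°)

316.9°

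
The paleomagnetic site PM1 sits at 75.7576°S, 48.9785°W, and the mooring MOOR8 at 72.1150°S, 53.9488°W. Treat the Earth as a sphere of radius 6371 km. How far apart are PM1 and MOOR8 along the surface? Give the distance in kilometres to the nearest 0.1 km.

Δφ = 3.6426°,  Δλ = -4.9703°
a = sin²(Δφ/2) + cos φ₁ cos φ₂ sin²(Δλ/2) = 0.001152
c = 2·arcsin(√a) = 0.067900 rad = 3.8904°
d = R·c = 6371 × 0.067900 = 432.6 km

432.6 km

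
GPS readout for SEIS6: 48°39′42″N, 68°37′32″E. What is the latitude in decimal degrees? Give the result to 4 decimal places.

48° + 39′/60 + 42″/3600 = 48 + 0.65000 + 0.01167 = 48.6617°

48.6617°N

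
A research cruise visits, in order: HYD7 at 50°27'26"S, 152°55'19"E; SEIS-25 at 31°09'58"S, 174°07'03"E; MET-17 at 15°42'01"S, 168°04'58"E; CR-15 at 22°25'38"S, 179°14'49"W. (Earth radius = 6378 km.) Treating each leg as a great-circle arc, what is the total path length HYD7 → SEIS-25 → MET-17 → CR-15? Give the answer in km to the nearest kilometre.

HYD7: φ = -50.45722°, λ = +152.92194°
SEIS-25: φ = -31.16611°, λ = +174.11750°
MET-17: φ = -15.70028°, λ = +168.08278°
CR-15: φ = -22.42722°, λ = -179.24694°
HYD7→SEIS-25: c = 0.434692 rad, d = 2772.47 km
SEIS-25→MET-17: c = 0.286550 rad, d = 1827.62 km
MET-17→CR-15: c = 0.239546 rad, d = 1527.82 km
Total = 2772.47 + 1827.62 + 1527.82 = 6127.91 km

6128 km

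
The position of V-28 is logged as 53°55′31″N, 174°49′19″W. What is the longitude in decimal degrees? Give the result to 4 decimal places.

174.8219°W

174° + 49′/60 + 19″/3600 = 174 + 0.81667 + 0.00528 = 174.8219°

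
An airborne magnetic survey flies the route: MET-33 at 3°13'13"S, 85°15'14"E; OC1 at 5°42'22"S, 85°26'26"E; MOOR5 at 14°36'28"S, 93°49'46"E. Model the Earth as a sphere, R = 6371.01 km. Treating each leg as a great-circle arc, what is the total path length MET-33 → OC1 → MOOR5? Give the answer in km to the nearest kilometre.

1627 km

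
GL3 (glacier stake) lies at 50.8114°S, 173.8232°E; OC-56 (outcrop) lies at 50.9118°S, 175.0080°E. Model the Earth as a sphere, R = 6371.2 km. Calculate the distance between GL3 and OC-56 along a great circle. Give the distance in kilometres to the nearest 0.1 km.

Δφ = -0.1004°,  Δλ = 1.1848°
a = sin²(Δφ/2) + cos φ₁ cos φ₂ sin²(Δλ/2) = 0.000043
c = 2·arcsin(√a) = 0.013169 rad = 0.7545°
d = R·c = 6371.2 × 0.013169 = 83.9 km

83.9 km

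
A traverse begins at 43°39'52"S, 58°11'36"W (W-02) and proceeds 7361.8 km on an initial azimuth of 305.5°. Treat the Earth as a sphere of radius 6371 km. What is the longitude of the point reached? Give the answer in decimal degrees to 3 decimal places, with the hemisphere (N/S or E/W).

W-02: φ = -43.66444°, λ = -58.19333°
δ = d/R = 7361.8/6371 = 1.155517 rad
φ₂ = arcsin(sin φ₁ cos δ + cos φ₁ sin δ cos θ)
   = arcsin(-0.69043·0.40345 + 0.72340·0.91500·0.58070) = 6.07445°
λ₂ = λ₁ + atan2(sin θ sin δ cos φ₁, cos δ − sin φ₁ sin φ₂) = -106.70797°

106.708°W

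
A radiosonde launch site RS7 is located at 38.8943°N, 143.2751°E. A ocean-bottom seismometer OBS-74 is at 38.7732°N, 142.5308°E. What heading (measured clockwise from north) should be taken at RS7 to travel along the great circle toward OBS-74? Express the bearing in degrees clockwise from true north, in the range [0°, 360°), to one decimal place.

258.4°

Δλ = -0.7443°
y = sin Δλ · cos φ₂ = -0.010128
x = cos φ₁ sin φ₂ − sin φ₁ cos φ₂ cos Δλ = -0.002072
θ = atan2(y, x) = -101.5642° → 258.4358° (mod 360°)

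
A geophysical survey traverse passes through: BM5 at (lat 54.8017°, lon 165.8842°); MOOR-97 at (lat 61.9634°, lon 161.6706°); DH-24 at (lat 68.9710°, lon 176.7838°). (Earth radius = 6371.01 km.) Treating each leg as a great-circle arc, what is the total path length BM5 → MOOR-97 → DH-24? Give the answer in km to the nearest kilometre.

BM5→MOOR-97: c = 0.130738 rad, d = 832.93 km
MOOR-97→DH-24: c = 0.163300 rad, d = 1040.38 km
Total = 832.93 + 1040.38 = 1873.32 km

1873 km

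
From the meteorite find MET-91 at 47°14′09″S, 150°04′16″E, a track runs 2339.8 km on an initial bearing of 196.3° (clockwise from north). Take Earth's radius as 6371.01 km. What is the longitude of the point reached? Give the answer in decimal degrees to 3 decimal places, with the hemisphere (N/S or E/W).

MET-91: φ = -47.23583°, λ = +150.07111°
δ = d/R = 2339.8/6371.01 = 0.367257 rad
φ₂ = arcsin(sin φ₁ cos δ + cos φ₁ sin δ cos θ)
   = arcsin(-0.73415·0.93332 + 0.67898·0.35906·-0.95981) = -66.80826°
λ₂ = λ₁ + atan2(sin θ sin δ cos φ₁, cos δ − sin φ₁ sin φ₂) = 135.24426°

135.244°E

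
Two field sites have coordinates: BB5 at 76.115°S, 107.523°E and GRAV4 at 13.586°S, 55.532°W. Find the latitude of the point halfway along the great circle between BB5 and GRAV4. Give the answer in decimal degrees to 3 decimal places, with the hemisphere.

58.262°S

Bx = cos φ₂ cos Δλ = -0.929818,  By = cos φ₂ sin Δλ = -0.283298
φₘ = atan2(sin φ₁ + sin φ₂, √((cos φ₁ + Bx)² + By²)) = -58.26202°
λₘ = λ₁ + atan2(By, cos φ₁ + Bx) = -50.15052°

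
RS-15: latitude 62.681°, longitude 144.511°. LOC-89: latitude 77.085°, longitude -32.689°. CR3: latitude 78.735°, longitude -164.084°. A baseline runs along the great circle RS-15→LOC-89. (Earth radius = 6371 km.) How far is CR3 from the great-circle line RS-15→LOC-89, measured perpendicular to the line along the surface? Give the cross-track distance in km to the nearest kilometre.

1014 km

δ₁₃ = central angle RS-15→CR3 = 0.383729 rad  (haversine)
θ₁₃ = bearing RS-15→CR3 = 24.068°,  θ₁₂ = bearing RS-15→LOC-89 = 359.031°
dₓₜ = R·arcsin(sin δ₁₃ · sin(θ₁₃ − θ₁₂)) = 6371·arcsin(0.37438·sin(-334.964°)) = 1013.668 km
|dₓₜ| = 1013.668 km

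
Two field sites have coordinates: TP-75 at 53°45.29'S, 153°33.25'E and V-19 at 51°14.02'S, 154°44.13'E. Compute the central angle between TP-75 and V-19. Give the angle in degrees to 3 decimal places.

2.622°

TP-75: φ = -53.75483°, λ = +153.55417°
V-19: φ = -51.23367°, λ = +154.73550°
Δφ = 2.5212°,  Δλ = 1.1813°
a = sin²(Δφ/2) + cos φ₁ cos φ₂ sin²(Δλ/2) = 0.000523
c = 2·arcsin(√a) = 0.045757 rad = 2.6217°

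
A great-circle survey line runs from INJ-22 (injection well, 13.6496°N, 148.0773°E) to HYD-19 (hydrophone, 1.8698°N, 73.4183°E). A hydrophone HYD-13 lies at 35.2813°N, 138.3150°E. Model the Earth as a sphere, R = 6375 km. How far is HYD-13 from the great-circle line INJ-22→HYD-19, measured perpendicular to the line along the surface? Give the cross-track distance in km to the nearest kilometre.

2455 km

δ₁₃ = central angle INJ-22→HYD-13 = 0.407572 rad  (haversine)
θ₁₃ = bearing INJ-22→HYD-13 = 339.562°,  θ₁₂ = bearing INJ-22→HYD-19 = 268.176°
dₓₜ = R·arcsin(sin δ₁₃ · sin(θ₁₃ − θ₁₂)) = 6375·arcsin(0.39638·sin(71.385°)) = 2454.970 km
|dₓₜ| = 2454.970 km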